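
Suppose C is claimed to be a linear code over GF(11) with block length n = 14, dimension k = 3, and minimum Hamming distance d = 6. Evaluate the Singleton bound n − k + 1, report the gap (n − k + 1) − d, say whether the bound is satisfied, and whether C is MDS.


Singleton RHS = n − k + 1 = 12, slack = 6, bound satisfied, not MDS.

Singleton bound: d ≤ n − k + 1.
Here n = 14, k = 3, so n − k + 1 = 12.
Given d = 6, check d ≤ 12: YES.
Slack = (n − k + 1) − d = 6.
The code is NOT MDS (slack = 6 > 0).
Description: the claimed parameters are [14, 3, 6]_11; such a code would be non-MDS.


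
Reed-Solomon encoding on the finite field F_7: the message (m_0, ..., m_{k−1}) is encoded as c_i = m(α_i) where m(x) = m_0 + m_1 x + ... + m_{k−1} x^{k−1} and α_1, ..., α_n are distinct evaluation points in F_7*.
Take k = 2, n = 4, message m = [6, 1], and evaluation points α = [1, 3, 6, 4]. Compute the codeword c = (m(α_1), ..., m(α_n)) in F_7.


c = [0, 2, 5, 3]

Message polynomial: m(x) = 6 + 1·x (mod 7).
For each evaluation point α_i, compute m(α_i) mod 7:
  α_1 = 1: Horner steps 1 → 0, so m(1) = 0.
  α_2 = 3: Horner steps 1 → 2, so m(3) = 2.
  α_3 = 6: Horner steps 1 → 5, so m(6) = 5.
  α_4 = 4: Horner steps 1 → 3, so m(4) = 3.
Codeword c = [0, 2, 5, 3] ∈ F_7^4.


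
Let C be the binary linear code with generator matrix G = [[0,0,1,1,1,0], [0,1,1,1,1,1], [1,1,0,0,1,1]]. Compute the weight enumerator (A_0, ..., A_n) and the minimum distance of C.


Weight distribution: A_0 = 1, A_2 = 2, A_3 = 2, A_4 = 1, A_5 = 2. Minimum distance d = 2.

Enumerate all 2^3 = 8 messages m ∈ F_2^3.
For each, compute codeword c = mG in F_2^6, then tally its weight.
  m = 000 → c = 000000, weight = 0.
  m = 100 → c = 001110, weight = 3.
  m = 010 → c = 011111, weight = 5.
  m = 110 → c = 010001, weight = 2.
  m = 001 → c = 110011, weight = 4.
  m = 101 → c = 111101, weight = 5.
  m = 011 → c = 101100, weight = 3.
  m = 111 → c = 100010, weight = 2.
Tally weights:
  weight 0: 1 codewords.
  weight 2: 2 codewords.
  weight 3: 2 codewords.
  weight 4: 1 codewords.
  weight 5: 2 codewords.
Minimum distance d = smallest w > 0 with A_w > 0 = 2.
Sanity: Σ A_w = 8 = 2^3 = 8 ✓.


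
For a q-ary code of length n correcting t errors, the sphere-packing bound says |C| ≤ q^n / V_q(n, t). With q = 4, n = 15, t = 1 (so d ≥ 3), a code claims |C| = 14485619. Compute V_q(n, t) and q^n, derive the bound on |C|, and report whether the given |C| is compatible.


V_q(n, t) = 46, q^n = 1073741824, Hamming bound = 23342213, |C| = 14485619 ≤ bound (satisfied).

Step 1: Compute V_q(n, t) = Σ_{j=0}^1 C(n, j) (q−1)^j.
  j = 0: C(15,0)·(3)^0 = 1·1 = 1.
  j = 1: C(15,1)·(3)^1 = 15·3 = 45.
  V_q(n, t) = 1 + 45 = 46.
Step 2: q^n = 4^15 = 1073741824.
Step 3: Hamming bound ⌊q^n / V_q(n,t)⌋ = ⌊1073741824/46⌋ = 23342213.
Step 4: Compare |C| = 14485619 to 23342213: satisfied.
The claimed |C| lies below the Hamming bound.


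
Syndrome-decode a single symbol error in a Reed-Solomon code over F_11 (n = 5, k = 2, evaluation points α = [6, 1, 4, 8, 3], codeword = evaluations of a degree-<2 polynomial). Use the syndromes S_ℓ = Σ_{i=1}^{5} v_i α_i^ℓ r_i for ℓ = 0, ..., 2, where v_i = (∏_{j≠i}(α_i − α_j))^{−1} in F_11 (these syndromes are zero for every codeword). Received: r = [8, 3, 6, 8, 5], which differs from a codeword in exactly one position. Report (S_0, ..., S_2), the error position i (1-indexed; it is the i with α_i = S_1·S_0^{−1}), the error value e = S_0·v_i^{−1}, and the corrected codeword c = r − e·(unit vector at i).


S = (4, 10, 3), error at position 4, error magnitude e = 9, c = [8, 3, 6, 10, 5].

Step 1: column multipliers v_i = (∏_{j≠i}(α_i − α_j))^{−1} mod 11.
  i = 1 (α = 6): (6−1)(6−4)(6−8)(6−3) = 5·2·(−2)·3 = −60 ≡ 6, so v_1 = 6^{−1} = 2 (mod 11).
  i = 2 (α = 1): (1−6)(1−4)(1−8)(1−3) = (−5)·(−3)·(−7)·(−2) = 210 ≡ 1, so v_2 = 1^{−1} = 1 (mod 11).
  i = 3 (α = 4): (4−6)(4−1)(4−8)(4−3) = (−2)·3·(−4)·1 = 24 ≡ 2, so v_3 = 2^{−1} = 6 (mod 11).
  i = 4 (α = 8): (8−6)(8−1)(8−4)(8−3) = 2·7·4·5 = 280 ≡ 5, so v_4 = 5^{−1} = 9 (mod 11).
  i = 5 (α = 3): (3−6)(3−1)(3−4)(3−8) = (−3)·2·(−1)·(−5) = −30 ≡ 3, so v_5 = 3^{−1} = 4 (mod 11).
  v = [2, 1, 6, 9, 4].
Step 2: syndromes of r = [8, 3, 6, 8, 5] (all sums mod 11).
  S_0 = Σ v_i r_i = 2·8 + 1·3 + 6·6 + 9·8 + 4·5 = 147 ≡ 4.
  S_1 = Σ v_i α_i r_i = 2·6·8 + 1·1·3 + 6·4·6 + 9·8·8 + 4·3·5 = 879 ≡ 10.
  α_i^2 mod 11 = [3, 1, 5, 9, 9].
  S_2 = Σ v_i α_i^2 r_i = 2·3·8 + 1·1·3 + 6·5·6 + 9·9·8 + 4·9·5 = 1059 ≡ 3.
  S = (4, 10, 3) ≠ 0, so r is not a codeword (an error is present).
Step 3: locate the error. For a single error e at position i, S_ℓ = v_i·e·α_i^ℓ, so α_err = S_1/S_0.
  S_0^{−1} = 4^{−1} = 3 (mod 11), so α_err = 10·3 = 30 ≡ 8 = α_4. Error position i = 4.
  Consistency check: S_2/S_1 = 3·10 = 30 ≡ 8 = α_err ✓ (single-error assumption holds).
Step 4: error magnitude e = S_0/v_4 = S_0·∏_{j≠4}(α_4 − α_j) = 4·5 = 20 ≡ 9 (mod 11).
Step 5: correct position 4: c_4 = r_4 − e = 8 − 9 ≡ 10 (mod 11). Hence c = [8, 3, 6, 10, 5].
  Check: interpolating c through the α_i gives m(x) = 2 + 1·x (degree < 2) with m(α_i) = c_i for every i, so c is indeed a codeword.


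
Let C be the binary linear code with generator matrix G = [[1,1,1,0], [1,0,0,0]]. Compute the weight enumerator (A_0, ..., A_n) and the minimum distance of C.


Weight distribution: A_0 = 1, A_1 = 1, A_2 = 1, A_3 = 1. Minimum distance d = 1.

Enumerate all 2^2 = 4 messages m ∈ F_2^2.
For each, compute codeword c = mG in F_2^4, then tally its weight.
  m = 00 → c = 0000, weight = 0.
  m = 10 → c = 1110, weight = 3.
  m = 01 → c = 1000, weight = 1.
  m = 11 → c = 0110, weight = 2.
Tally weights:
  weight 0: 1 codewords.
  weight 1: 1 codewords.
  weight 2: 1 codewords.
  weight 3: 1 codewords.
Minimum distance d = smallest w > 0 with A_w > 0 = 1.
Sanity: Σ A_w = 4 = 2^2 = 4 ✓.


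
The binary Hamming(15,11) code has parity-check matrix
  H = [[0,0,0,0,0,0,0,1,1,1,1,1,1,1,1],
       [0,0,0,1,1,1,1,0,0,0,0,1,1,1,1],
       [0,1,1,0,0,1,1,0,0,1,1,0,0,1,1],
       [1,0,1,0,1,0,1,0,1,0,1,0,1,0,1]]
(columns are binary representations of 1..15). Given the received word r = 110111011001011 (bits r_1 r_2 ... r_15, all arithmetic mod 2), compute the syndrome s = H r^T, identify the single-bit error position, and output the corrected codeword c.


s = (1, 0, 0, 0)^T, error position = 8, corrected codeword c = 110111001001011

Compute s = H r^T mod 2 one row at a time:
  s_1 = 1 + 1 + 0 + 0 + 1 + 0 + 1 + 1 = 5 ≡ 1 (mod 2).
  s_2 = 1 + 1 + 1 + 0 + 1 + 0 + 1 + 1 = 6 ≡ 0 (mod 2).
  s_3 = 1 + 0 + 1 + 0 + 0 + 0 + 1 + 1 = 4 ≡ 0 (mod 2).
  s_4 = 1 + 0 + 1 + 0 + 1 + 0 + 0 + 1 = 4 ≡ 0 (mod 2).
s = (1, 0, 0, 0)^T — this equals column 8 of H (binary 1000), so error is at position 8.
Correct: flip bit 8 of r = 110111011001011 to get c = 110111001001011.


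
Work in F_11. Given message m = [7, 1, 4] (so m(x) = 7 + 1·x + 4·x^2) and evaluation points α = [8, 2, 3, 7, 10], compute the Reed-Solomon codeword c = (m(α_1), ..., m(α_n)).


c = [7, 3, 2, 1, 10]

Message polynomial: m(x) = 7 + 1·x + 4·x^2 (mod 11).
For each evaluation point α_i, compute m(α_i) mod 11:
  α_1 = 8: Horner steps 4 → 0 → 7, so m(8) = 7.
  α_2 = 2: Horner steps 4 → 9 → 3, so m(2) = 3.
  α_3 = 3: Horner steps 4 → 2 → 2, so m(3) = 2.
  α_4 = 7: Horner steps 4 → 7 → 1, so m(7) = 1.
  α_5 = 10: Horner steps 4 → 8 → 10, so m(10) = 10.
Codeword c = [7, 3, 2, 1, 10] ∈ F_11^5.


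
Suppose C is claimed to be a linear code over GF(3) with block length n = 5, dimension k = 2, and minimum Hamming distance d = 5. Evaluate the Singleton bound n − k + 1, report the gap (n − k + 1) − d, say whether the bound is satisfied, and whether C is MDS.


Singleton RHS = n − k + 1 = 4, slack = -1, bound violated (no such code; not MDS).

Singleton bound: d ≤ n − k + 1.
Here n = 5, k = 2, so n − k + 1 = 4.
Given d = 5, check d ≤ 4: NO.
Slack = (n − k + 1) − d = -1.
The slack is negative: d = 5 exceeds n − k + 1 = 4 by 1, so the Singleton bound is violated and no linear [5, 2, 5]_3 code can exist. In particular it is not MDS (MDS requires d = n − k + 1 exactly).
Description: the claimed parameters are [5, 2, 5]_3; such a code would be impossible (violates the Singleton bound).


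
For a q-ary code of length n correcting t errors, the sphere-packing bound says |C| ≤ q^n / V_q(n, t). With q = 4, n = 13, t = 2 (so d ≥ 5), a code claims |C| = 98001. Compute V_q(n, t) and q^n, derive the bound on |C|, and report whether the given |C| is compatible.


V_q(n, t) = 742, q^n = 67108864, Hamming bound = 90443, |C| = 98001 > bound (violated).

Step 1: Compute V_q(n, t) = Σ_{j=0}^2 C(n, j) (q−1)^j.
  j = 0: C(13,0)·(3)^0 = 1·1 = 1.
  j = 1: C(13,1)·(3)^1 = 13·3 = 39.
  j = 2: C(13,2)·(3)^2 = 78·9 = 702.
  V_q(n, t) = 1 + 39 + 702 = 742.
Step 2: q^n = 4^13 = 67108864.
Step 3: Hamming bound ⌊q^n / V_q(n,t)⌋ = ⌊67108864/742⌋ = 90443.
Step 4: Compare |C| = 98001 to 90443: violated.
The claimed |C| lies above the Hamming bound, so no 4-ary code of length 13 with d ≥ 5 can have 98001 codewords.


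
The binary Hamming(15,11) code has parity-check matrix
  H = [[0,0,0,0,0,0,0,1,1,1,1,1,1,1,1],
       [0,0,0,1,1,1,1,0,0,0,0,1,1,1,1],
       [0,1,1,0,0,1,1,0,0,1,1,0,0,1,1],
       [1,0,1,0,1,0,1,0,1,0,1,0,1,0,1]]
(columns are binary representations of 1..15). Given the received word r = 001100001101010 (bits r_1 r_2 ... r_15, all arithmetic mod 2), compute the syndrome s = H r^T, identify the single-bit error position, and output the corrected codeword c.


s = (0, 1, 1, 0)^T, error position = 6, corrected codeword c = 001101001101010

Compute s = H r^T mod 2 one row at a time:
  s_1 = 0 + 1 + 1 + 0 + 1 + 0 + 1 + 0 = 4 ≡ 0 (mod 2).
  s_2 = 1 + 0 + 0 + 0 + 1 + 0 + 1 + 0 = 3 ≡ 1 (mod 2).
  s_3 = 0 + 1 + 0 + 0 + 1 + 0 + 1 + 0 = 3 ≡ 1 (mod 2).
  s_4 = 0 + 1 + 0 + 0 + 1 + 0 + 0 + 0 = 2 ≡ 0 (mod 2).
s = (0, 1, 1, 0)^T — this equals column 6 of H (binary 0110), so error is at position 6.
Correct: flip bit 6 of r = 001100001101010 to get c = 001101001101010.


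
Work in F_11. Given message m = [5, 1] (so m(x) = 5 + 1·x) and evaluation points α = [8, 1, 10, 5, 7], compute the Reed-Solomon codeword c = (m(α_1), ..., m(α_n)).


c = [2, 6, 4, 10, 1]

Message polynomial: m(x) = 5 + 1·x (mod 11).
For each evaluation point α_i, compute m(α_i) mod 11:
  α_1 = 8: Horner steps 1 → 2, so m(8) = 2.
  α_2 = 1: Horner steps 1 → 6, so m(1) = 6.
  α_3 = 10: Horner steps 1 → 4, so m(10) = 4.
  α_4 = 5: Horner steps 1 → 10, so m(5) = 10.
  α_5 = 7: Horner steps 1 → 1, so m(7) = 1.
Codeword c = [2, 6, 4, 10, 1] ∈ F_11^5.


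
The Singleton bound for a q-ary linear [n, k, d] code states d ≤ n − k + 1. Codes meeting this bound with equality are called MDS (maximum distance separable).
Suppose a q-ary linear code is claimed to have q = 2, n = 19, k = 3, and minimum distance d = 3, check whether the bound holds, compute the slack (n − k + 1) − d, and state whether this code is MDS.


Singleton RHS = n − k + 1 = 17, slack = 14, bound satisfied, not MDS.

Singleton bound: d ≤ n − k + 1.
Here n = 19, k = 3, so n − k + 1 = 17.
Given d = 3, check d ≤ 17: YES.
Slack = (n − k + 1) − d = 14.
The code is NOT MDS (slack = 14 > 0).
Description: the claimed parameters are [19, 3, 3]_2; such a code would be non-MDS.


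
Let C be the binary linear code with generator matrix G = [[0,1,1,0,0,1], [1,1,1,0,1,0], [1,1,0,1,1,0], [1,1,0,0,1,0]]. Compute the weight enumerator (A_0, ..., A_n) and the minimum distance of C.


Weight distribution: A_0 = 1, A_1 = 2, A_2 = 2, A_3 = 4, A_4 = 5, A_5 = 2. Minimum distance d = 1.

Enumerate all 2^4 = 16 messages m ∈ F_2^4.
For each, compute codeword c = mG in F_2^6, then tally its weight.
  m = 0000 → c = 000000, weight = 0.
  m = 1000 → c = 011001, weight = 3.
  m = 0100 → c = 111010, weight = 4.
  m = 1100 → c = 100011, weight = 3.
  m = 0010 → c = 110110, weight = 4.
  m = 1010 → c = 101111, weight = 5.
  m = 0110 → c = 001100, weight = 2.
  m = 1110 → c = 010101, weight = 3.
  m = 0001 → c = 110010, weight = 3.
  m = 1001 → c = 101011, weight = 4.
  m = 0101 → c = 001000, weight = 1.
  m = 1101 → c = 010001, weight = 2.
  m = 0011 → c = 000100, weight = 1.
  m = 1011 → c = 011101, weight = 4.
  m = 0111 → c = 111110, weight = 5.
  m = 1111 → c = 100111, weight = 4.
Tally weights:
  weight 0: 1 codewords.
  weight 1: 2 codewords.
  weight 2: 2 codewords.
  weight 3: 4 codewords.
  weight 4: 5 codewords.
  weight 5: 2 codewords.
Minimum distance d = smallest w > 0 with A_w > 0 = 1.
Sanity: Σ A_w = 16 = 2^4 = 16 ✓.


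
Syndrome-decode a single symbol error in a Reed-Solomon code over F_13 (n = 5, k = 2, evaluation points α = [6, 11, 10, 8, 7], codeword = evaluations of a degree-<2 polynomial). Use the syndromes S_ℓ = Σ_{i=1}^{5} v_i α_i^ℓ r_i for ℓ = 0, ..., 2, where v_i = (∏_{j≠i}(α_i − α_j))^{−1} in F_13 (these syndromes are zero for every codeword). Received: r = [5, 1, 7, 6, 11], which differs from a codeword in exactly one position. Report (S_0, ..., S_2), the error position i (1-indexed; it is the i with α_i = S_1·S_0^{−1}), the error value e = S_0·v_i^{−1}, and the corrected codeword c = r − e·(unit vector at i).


S = (12, 6, 3), error at position 5, error magnitude e = 12, c = [5, 1, 7, 6, 12].

Step 1: column multipliers v_i = (∏_{j≠i}(α_i − α_j))^{−1} mod 13.
  i = 1 (α = 6): (6−11)(6−10)(6−8)(6−7) = (−5)·(−4)·(−2)·(−1) = 40 ≡ 1, so v_1 = 1^{−1} = 1 (mod 13).
  i = 2 (α = 11): (11−6)(11−10)(11−8)(11−7) = 5·1·3·4 = 60 ≡ 8, so v_2 = 8^{−1} = 5 (mod 13).
  i = 3 (α = 10): (10−6)(10−11)(10−8)(10−7) = 4·(−1)·2·3 = −24 ≡ 2, so v_3 = 2^{−1} = 7 (mod 13).
  i = 4 (α = 8): (8−6)(8−11)(8−10)(8−7) = 2·(−3)·(−2)·1 = 12 ≡ 12, so v_4 = 12^{−1} = 12 (mod 13).
  i = 5 (α = 7): (7−6)(7−11)(7−10)(7−8) = 1·(−4)·(−3)·(−1) = −12 ≡ 1, so v_5 = 1^{−1} = 1 (mod 13).
  v = [1, 5, 7, 12, 1].
Step 2: syndromes of r = [5, 1, 7, 6, 11] (all sums mod 13).
  S_0 = Σ v_i r_i = 1·5 + 5·1 + 7·7 + 12·6 + 1·11 = 142 ≡ 12.
  S_1 = Σ v_i α_i r_i = 1·6·5 + 5·11·1 + 7·10·7 + 12·8·6 + 1·7·11 = 1228 ≡ 6.
  α_i^2 mod 13 = [10, 4, 9, 12, 10].
  S_2 = Σ v_i α_i^2 r_i = 1·10·5 + 5·4·1 + 7·9·7 + 12·12·6 + 1·10·11 = 1485 ≡ 3.
  S = (12, 6, 3) ≠ 0, so r is not a codeword (an error is present).
Step 3: locate the error. For a single error e at position i, S_ℓ = v_i·e·α_i^ℓ, so α_err = S_1/S_0.
  S_0^{−1} = 12^{−1} = 12 (mod 13), so α_err = 6·12 = 72 ≡ 7 = α_5. Error position i = 5.
  Consistency check: S_2/S_1 = 3·11 = 33 ≡ 7 = α_err ✓ (single-error assumption holds).
Step 4: error magnitude e = S_0/v_5 = S_0·∏_{j≠5}(α_5 − α_j) = 12·1 = 12 ≡ 12 (mod 13).
Step 5: correct position 5: c_5 = r_5 − e = 11 − 12 ≡ 12 (mod 13). Hence c = [5, 1, 7, 6, 12].
  Check: interpolating c through the α_i gives m(x) = 2 + 7·x (degree < 2) with m(α_i) = c_i for every i, so c is indeed a codeword.


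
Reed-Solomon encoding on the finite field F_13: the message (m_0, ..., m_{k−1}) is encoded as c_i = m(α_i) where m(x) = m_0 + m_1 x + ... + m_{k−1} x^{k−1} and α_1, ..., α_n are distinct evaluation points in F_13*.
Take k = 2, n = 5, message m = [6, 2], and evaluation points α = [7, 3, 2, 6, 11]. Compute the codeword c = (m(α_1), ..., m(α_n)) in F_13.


c = [7, 12, 10, 5, 2]

Message polynomial: m(x) = 6 + 2·x (mod 13).
For each evaluation point α_i, compute m(α_i) mod 13:
  α_1 = 7: Horner steps 2 → 7, so m(7) = 7.
  α_2 = 3: Horner steps 2 → 12, so m(3) = 12.
  α_3 = 2: Horner steps 2 → 10, so m(2) = 10.
  α_4 = 6: Horner steps 2 → 5, so m(6) = 5.
  α_5 = 11: Horner steps 2 → 2, so m(11) = 2.
Codeword c = [7, 12, 10, 5, 2] ∈ F_13^5.


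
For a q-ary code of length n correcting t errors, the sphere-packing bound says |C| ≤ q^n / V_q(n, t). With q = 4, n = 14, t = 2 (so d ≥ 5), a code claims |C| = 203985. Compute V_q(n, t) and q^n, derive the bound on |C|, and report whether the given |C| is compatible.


V_q(n, t) = 862, q^n = 268435456, Hamming bound = 311410, |C| = 203985 ≤ bound (satisfied).

Step 1: Compute V_q(n, t) = Σ_{j=0}^2 C(n, j) (q−1)^j.
  j = 0: C(14,0)·(3)^0 = 1·1 = 1.
  j = 1: C(14,1)·(3)^1 = 14·3 = 42.
  j = 2: C(14,2)·(3)^2 = 91·9 = 819.
  V_q(n, t) = 1 + 42 + 819 = 862.
Step 2: q^n = 4^14 = 268435456.
Step 3: Hamming bound ⌊q^n / V_q(n,t)⌋ = ⌊268435456/862⌋ = 311410.
Step 4: Compare |C| = 203985 to 311410: satisfied.
The claimed |C| lies below the Hamming bound.


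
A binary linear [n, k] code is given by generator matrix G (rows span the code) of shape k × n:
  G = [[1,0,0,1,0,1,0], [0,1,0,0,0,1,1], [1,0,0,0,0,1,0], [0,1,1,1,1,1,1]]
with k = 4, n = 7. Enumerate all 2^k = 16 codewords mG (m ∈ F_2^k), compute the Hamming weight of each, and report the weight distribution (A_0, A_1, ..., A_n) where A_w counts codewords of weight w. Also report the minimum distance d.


Weight distribution: A_0 = 1, A_1 = 1, A_2 = 2, A_3 = 4, A_4 = 3, A_5 = 3, A_6 = 2. Minimum distance d = 1.

Enumerate all 2^4 = 16 messages m ∈ F_2^4.
For each, compute codeword c = mG in F_2^7, then tally its weight.
  m = 0000 → c = 0000000, weight = 0.
  m = 1000 → c = 1001010, weight = 3.
  m = 0100 → c = 0100011, weight = 3.
  m = 1100 → c = 1101001, weight = 4.
  m = 0010 → c = 1000010, weight = 2.
  m = 1010 → c = 0001000, weight = 1.
  m = 0110 → c = 1100001, weight = 3.
  m = 1110 → c = 0101011, weight = 4.
  m = 0001 → c = 0111111, weight = 6.
  m = 1001 → c = 1110101, weight = 5.
  m = 0101 → c = 0011100, weight = 3.
  m = 1101 → c = 1010110, weight = 4.
  m = 0011 → c = 1111101, weight = 6.
  m = 1011 → c = 0110111, weight = 5.
  m = 0111 → c = 1011110, weight = 5.
  m = 1111 → c = 0010100, weight = 2.
Tally weights:
  weight 0: 1 codewords.
  weight 1: 1 codewords.
  weight 2: 2 codewords.
  weight 3: 4 codewords.
  weight 4: 3 codewords.
  weight 5: 3 codewords.
  weight 6: 2 codewords.
Minimum distance d = smallest w > 0 with A_w > 0 = 1.
Sanity: Σ A_w = 16 = 2^4 = 16 ✓.


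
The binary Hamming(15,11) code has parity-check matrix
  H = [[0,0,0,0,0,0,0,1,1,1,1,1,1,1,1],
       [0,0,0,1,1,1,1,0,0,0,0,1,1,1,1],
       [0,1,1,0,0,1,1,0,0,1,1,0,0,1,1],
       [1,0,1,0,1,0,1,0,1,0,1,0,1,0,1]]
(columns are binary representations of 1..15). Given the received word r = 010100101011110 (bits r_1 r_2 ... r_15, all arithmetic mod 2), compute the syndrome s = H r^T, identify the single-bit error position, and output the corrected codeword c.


s = (1, 1, 0, 0)^T, error position = 12, corrected codeword c = 010100101010110

Compute s = H r^T mod 2 one row at a time:
  s_1 = 0 + 1 + 0 + 1 + 1 + 1 + 1 + 0 = 5 ≡ 1 (mod 2).
  s_2 = 1 + 0 + 0 + 1 + 1 + 1 + 1 + 0 = 5 ≡ 1 (mod 2).
  s_3 = 1 + 0 + 0 + 1 + 0 + 1 + 1 + 0 = 4 ≡ 0 (mod 2).
  s_4 = 0 + 0 + 0 + 1 + 1 + 1 + 1 + 0 = 4 ≡ 0 (mod 2).
s = (1, 1, 0, 0)^T — this equals column 12 of H (binary 1100), so error is at position 12.
Correct: flip bit 12 of r = 010100101011110 to get c = 010100101010110.


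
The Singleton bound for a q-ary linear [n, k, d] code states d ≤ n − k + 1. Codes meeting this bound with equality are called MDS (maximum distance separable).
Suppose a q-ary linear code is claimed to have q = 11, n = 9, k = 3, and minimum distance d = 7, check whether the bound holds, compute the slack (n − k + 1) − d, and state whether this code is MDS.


Singleton RHS = n − k + 1 = 7, slack = 0, bound satisfied, MDS.

Singleton bound: d ≤ n − k + 1.
Here n = 9, k = 3, so n − k + 1 = 7.
Given d = 7, check d ≤ 7: YES.
Slack = (n − k + 1) − d = 0.
The code is MDS (slack = 0).
Description: the claimed parameters are [9, 3, 7]_11; such a code would be MDS (meets Singleton bound).


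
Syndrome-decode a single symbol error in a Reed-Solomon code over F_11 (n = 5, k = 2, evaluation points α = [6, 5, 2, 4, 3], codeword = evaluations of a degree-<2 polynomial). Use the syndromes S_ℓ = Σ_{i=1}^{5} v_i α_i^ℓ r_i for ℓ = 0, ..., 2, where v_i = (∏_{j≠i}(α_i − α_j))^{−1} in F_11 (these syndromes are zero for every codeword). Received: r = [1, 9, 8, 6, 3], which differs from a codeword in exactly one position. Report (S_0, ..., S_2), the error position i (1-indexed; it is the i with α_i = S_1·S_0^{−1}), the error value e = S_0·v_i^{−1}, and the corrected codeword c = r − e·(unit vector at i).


S = (4, 8, 5), error at position 3, error magnitude e = 8, c = [1, 9, 0, 6, 3].

Step 1: column multipliers v_i = (∏_{j≠i}(α_i − α_j))^{−1} mod 11.
  i = 1 (α = 6): (6−5)(6−2)(6−4)(6−3) = 1·4·2·3 = 24 ≡ 2, so v_1 = 2^{−1} = 6 (mod 11).
  i = 2 (α = 5): (5−6)(5−2)(5−4)(5−3) = (−1)·3·1·2 = −6 ≡ 5, so v_2 = 5^{−1} = 9 (mod 11).
  i = 3 (α = 2): (2−6)(2−5)(2−4)(2−3) = (−4)·(−3)·(−2)·(−1) = 24 ≡ 2, so v_3 = 2^{−1} = 6 (mod 11).
  i = 4 (α = 4): (4−6)(4−5)(4−2)(4−3) = (−2)·(−1)·2·1 = 4 ≡ 4, so v_4 = 4^{−1} = 3 (mod 11).
  i = 5 (α = 3): (3−6)(3−5)(3−2)(3−4) = (−3)·(−2)·1·(−1) = −6 ≡ 5, so v_5 = 5^{−1} = 9 (mod 11).
  v = [6, 9, 6, 3, 9].
Step 2: syndromes of r = [1, 9, 8, 6, 3] (all sums mod 11).
  S_0 = Σ v_i r_i = 6·1 + 9·9 + 6·8 + 3·6 + 9·3 = 180 ≡ 4.
  S_1 = Σ v_i α_i r_i = 6·6·1 + 9·5·9 + 6·2·8 + 3·4·6 + 9·3·3 = 690 ≡ 8.
  α_i^2 mod 11 = [3, 3, 4, 5, 9].
  S_2 = Σ v_i α_i^2 r_i = 6·3·1 + 9·3·9 + 6·4·8 + 3·5·6 + 9·9·3 = 786 ≡ 5.
  S = (4, 8, 5) ≠ 0, so r is not a codeword (an error is present).
Step 3: locate the error. For a single error e at position i, S_ℓ = v_i·e·α_i^ℓ, so α_err = S_1/S_0.
  S_0^{−1} = 4^{−1} = 3 (mod 11), so α_err = 8·3 = 24 ≡ 2 = α_3. Error position i = 3.
  Consistency check: S_2/S_1 = 5·7 = 35 ≡ 2 = α_err ✓ (single-error assumption holds).
Step 4: error magnitude e = S_0/v_3 = S_0·∏_{j≠3}(α_3 − α_j) = 4·2 = 8 ≡ 8 (mod 11).
Step 5: correct position 3: c_3 = r_3 − e = 8 − 8 ≡ 0 (mod 11). Hence c = [1, 9, 0, 6, 3].
  Check: interpolating c through the α_i gives m(x) = 5 + 3·x (degree < 2) with m(α_i) = c_i for every i, so c is indeed a codeword.


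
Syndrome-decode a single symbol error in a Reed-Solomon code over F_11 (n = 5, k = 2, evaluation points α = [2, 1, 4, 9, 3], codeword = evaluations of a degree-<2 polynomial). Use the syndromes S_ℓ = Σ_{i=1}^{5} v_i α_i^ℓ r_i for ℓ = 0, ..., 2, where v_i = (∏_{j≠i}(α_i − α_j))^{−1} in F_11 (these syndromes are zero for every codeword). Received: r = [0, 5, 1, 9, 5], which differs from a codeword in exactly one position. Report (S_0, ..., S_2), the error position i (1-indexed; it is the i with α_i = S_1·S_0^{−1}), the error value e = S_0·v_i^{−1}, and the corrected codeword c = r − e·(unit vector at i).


S = (10, 8, 2), error at position 5, error magnitude e = 10, c = [0, 5, 1, 9, 6].

Step 1: column multipliers v_i = (∏_{j≠i}(α_i − α_j))^{−1} mod 11.
  i = 1 (α = 2): (2−1)(2−4)(2−9)(2−3) = 1·(−2)·(−7)·(−1) = −14 ≡ 8, so v_1 = 8^{−1} = 7 (mod 11).
  i = 2 (α = 1): (1−2)(1−4)(1−9)(1−3) = (−1)·(−3)·(−8)·(−2) = 48 ≡ 4, so v_2 = 4^{−1} = 3 (mod 11).
  i = 3 (α = 4): (4−2)(4−1)(4−9)(4−3) = 2·3·(−5)·1 = −30 ≡ 3, so v_3 = 3^{−1} = 4 (mod 11).
  i = 4 (α = 9): (9−2)(9−1)(9−4)(9−3) = 7·8·5·6 = 1680 ≡ 8, so v_4 = 8^{−1} = 7 (mod 11).
  i = 5 (α = 3): (3−2)(3−1)(3−4)(3−9) = 1·2·(−1)·(−6) = 12 ≡ 1, so v_5 = 1^{−1} = 1 (mod 11).
  v = [7, 3, 4, 7, 1].
Step 2: syndromes of r = [0, 5, 1, 9, 5] (all sums mod 11).
  S_0 = Σ v_i r_i = 7·0 + 3·5 + 4·1 + 7·9 + 1·5 = 87 ≡ 10.
  S_1 = Σ v_i α_i r_i = 7·2·0 + 3·1·5 + 4·4·1 + 7·9·9 + 1·3·5 = 613 ≡ 8.
  α_i^2 mod 11 = [4, 1, 5, 4, 9].
  S_2 = Σ v_i α_i^2 r_i = 7·4·0 + 3·1·5 + 4·5·1 + 7·4·9 + 1·9·5 = 332 ≡ 2.
  S = (10, 8, 2) ≠ 0, so r is not a codeword (an error is present).
Step 3: locate the error. For a single error e at position i, S_ℓ = v_i·e·α_i^ℓ, so α_err = S_1/S_0.
  S_0^{−1} = 10^{−1} = 10 (mod 11), so α_err = 8·10 = 80 ≡ 3 = α_5. Error position i = 5.
  Consistency check: S_2/S_1 = 2·7 = 14 ≡ 3 = α_err ✓ (single-error assumption holds).
Step 4: error magnitude e = S_0/v_5 = S_0·∏_{j≠5}(α_5 − α_j) = 10·1 = 10 ≡ 10 (mod 11).
Step 5: correct position 5: c_5 = r_5 − e = 5 − 10 ≡ 6 (mod 11). Hence c = [0, 5, 1, 9, 6].
  Check: interpolating c through the α_i gives m(x) = 10 + 6·x (degree < 2) with m(α_i) = c_i for every i, so c is indeed a codeword.


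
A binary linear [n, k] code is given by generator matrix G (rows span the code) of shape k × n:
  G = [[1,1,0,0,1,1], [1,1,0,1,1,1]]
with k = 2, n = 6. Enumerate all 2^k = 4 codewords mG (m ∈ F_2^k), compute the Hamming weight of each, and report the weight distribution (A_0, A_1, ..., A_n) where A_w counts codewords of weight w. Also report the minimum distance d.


Weight distribution: A_0 = 1, A_1 = 1, A_4 = 1, A_5 = 1. Minimum distance d = 1.

Enumerate all 2^2 = 4 messages m ∈ F_2^2.
For each, compute codeword c = mG in F_2^6, then tally its weight.
  m = 00 → c = 000000, weight = 0.
  m = 10 → c = 110011, weight = 4.
  m = 01 → c = 110111, weight = 5.
  m = 11 → c = 000100, weight = 1.
Tally weights:
  weight 0: 1 codewords.
  weight 1: 1 codewords.
  weight 4: 1 codewords.
  weight 5: 1 codewords.
Minimum distance d = smallest w > 0 with A_w > 0 = 1.
Sanity: Σ A_w = 4 = 2^2 = 4 ✓.


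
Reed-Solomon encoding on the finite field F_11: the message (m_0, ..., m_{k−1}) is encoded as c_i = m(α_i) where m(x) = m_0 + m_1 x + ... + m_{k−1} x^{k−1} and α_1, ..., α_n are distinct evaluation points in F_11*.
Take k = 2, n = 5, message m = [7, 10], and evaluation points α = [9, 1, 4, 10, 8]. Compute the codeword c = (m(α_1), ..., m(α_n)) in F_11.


c = [9, 6, 3, 8, 10]

Message polynomial: m(x) = 7 + 10·x (mod 11).
For each evaluation point α_i, compute m(α_i) mod 11:
  α_1 = 9: Horner steps 10 → 9, so m(9) = 9.
  α_2 = 1: Horner steps 10 → 6, so m(1) = 6.
  α_3 = 4: Horner steps 10 → 3, so m(4) = 3.
  α_4 = 10: Horner steps 10 → 8, so m(10) = 8.
  α_5 = 8: Horner steps 10 → 10, so m(8) = 10.
Codeword c = [9, 6, 3, 8, 10] ∈ F_11^5.


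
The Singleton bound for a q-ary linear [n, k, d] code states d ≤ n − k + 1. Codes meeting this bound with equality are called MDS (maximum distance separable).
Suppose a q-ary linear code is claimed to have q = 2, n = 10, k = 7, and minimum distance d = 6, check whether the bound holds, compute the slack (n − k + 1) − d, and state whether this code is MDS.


Singleton RHS = n − k + 1 = 4, slack = -2, bound violated (no such code; not MDS).

Singleton bound: d ≤ n − k + 1.
Here n = 10, k = 7, so n − k + 1 = 4.
Given d = 6, check d ≤ 4: NO.
Slack = (n − k + 1) − d = -2.
The slack is negative: d = 6 exceeds n − k + 1 = 4 by 2, so the Singleton bound is violated and no linear [10, 7, 6]_2 code can exist. In particular it is not MDS (MDS requires d = n − k + 1 exactly).
Description: the claimed parameters are [10, 7, 6]_2; such a code would be impossible (violates the Singleton bound).


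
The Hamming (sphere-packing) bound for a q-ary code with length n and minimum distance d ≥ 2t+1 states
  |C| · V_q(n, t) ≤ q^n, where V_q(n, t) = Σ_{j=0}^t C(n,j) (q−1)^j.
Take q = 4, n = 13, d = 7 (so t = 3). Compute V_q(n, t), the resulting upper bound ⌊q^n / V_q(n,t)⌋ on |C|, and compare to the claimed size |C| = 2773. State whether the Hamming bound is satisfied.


V_q(n, t) = 8464, q^n = 67108864, Hamming bound = 7928, |C| = 2773 ≤ bound (satisfied).

Step 1: Compute V_q(n, t) = Σ_{j=0}^3 C(n, j) (q−1)^j.
  j = 0: C(13,0)·(3)^0 = 1·1 = 1.
  j = 1: C(13,1)·(3)^1 = 13·3 = 39.
  j = 2: C(13,2)·(3)^2 = 78·9 = 702.
  j = 3: C(13,3)·(3)^3 = 286·27 = 7722.
  V_q(n, t) = 1 + 39 + 702 + 7722 = 8464.
Step 2: q^n = 4^13 = 67108864.
Step 3: Hamming bound ⌊q^n / V_q(n,t)⌋ = ⌊67108864/8464⌋ = 7928.
Step 4: Compare |C| = 2773 to 7928: satisfied.
The claimed |C| lies below the Hamming bound.


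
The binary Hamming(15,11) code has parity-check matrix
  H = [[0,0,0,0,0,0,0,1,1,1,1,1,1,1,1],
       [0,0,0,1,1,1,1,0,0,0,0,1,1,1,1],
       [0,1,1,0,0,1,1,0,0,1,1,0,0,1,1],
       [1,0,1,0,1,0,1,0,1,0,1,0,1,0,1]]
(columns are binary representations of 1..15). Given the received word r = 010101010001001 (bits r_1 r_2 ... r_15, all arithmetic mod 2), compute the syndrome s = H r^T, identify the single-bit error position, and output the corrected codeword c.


s = (1, 0, 1, 1)^T, error position = 11, corrected codeword c = 010101010011001

Compute s = H r^T mod 2 one row at a time:
  s_1 = 1 + 0 + 0 + 0 + 1 + 0 + 0 + 1 = 3 ≡ 1 (mod 2).
  s_2 = 1 + 0 + 1 + 0 + 1 + 0 + 0 + 1 = 4 ≡ 0 (mod 2).
  s_3 = 1 + 0 + 1 + 0 + 0 + 0 + 0 + 1 = 3 ≡ 1 (mod 2).
  s_4 = 0 + 0 + 0 + 0 + 0 + 0 + 0 + 1 = 1 ≡ 1 (mod 2).
s = (1, 0, 1, 1)^T — this equals column 11 of H (binary 1011), so error is at position 11.
Correct: flip bit 11 of r = 010101010001001 to get c = 010101010011001.


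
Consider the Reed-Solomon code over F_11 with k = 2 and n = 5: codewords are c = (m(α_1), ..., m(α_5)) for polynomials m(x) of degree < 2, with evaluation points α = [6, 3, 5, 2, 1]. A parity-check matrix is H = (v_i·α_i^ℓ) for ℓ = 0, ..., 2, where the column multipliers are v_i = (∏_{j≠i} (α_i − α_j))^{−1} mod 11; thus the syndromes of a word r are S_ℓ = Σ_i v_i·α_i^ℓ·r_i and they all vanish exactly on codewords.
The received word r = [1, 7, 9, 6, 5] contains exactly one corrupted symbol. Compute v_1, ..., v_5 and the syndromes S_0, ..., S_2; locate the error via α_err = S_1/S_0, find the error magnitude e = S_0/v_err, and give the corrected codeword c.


S = (7, 9, 10), error at position 1, error magnitude e = 2, c = [10, 7, 9, 6, 5].

Step 1: column multipliers v_i = (∏_{j≠i}(α_i − α_j))^{−1} mod 11.
  i = 1 (α = 6): (6−3)(6−5)(6−2)(6−1) = 3·1·4·5 = 60 ≡ 5, so v_1 = 5^{−1} = 9 (mod 11).
  i = 2 (α = 3): (3−6)(3−5)(3−2)(3−1) = (−3)·(−2)·1·2 = 12 ≡ 1, so v_2 = 1^{−1} = 1 (mod 11).
  i = 3 (α = 5): (5−6)(5−3)(5−2)(5−1) = (−1)·2·3·4 = −24 ≡ 9, so v_3 = 9^{−1} = 5 (mod 11).
  i = 4 (α = 2): (2−6)(2−3)(2−5)(2−1) = (−4)·(−1)·(−3)·1 = −12 ≡ 10, so v_4 = 10^{−1} = 10 (mod 11).
  i = 5 (α = 1): (1−6)(1−3)(1−5)(1−2) = (−5)·(−2)·(−4)·(−1) = 40 ≡ 7, so v_5 = 7^{−1} = 8 (mod 11).
  v = [9, 1, 5, 10, 8].
Step 2: syndromes of r = [1, 7, 9, 6, 5] (all sums mod 11).
  S_0 = Σ v_i r_i = 9·1 + 1·7 + 5·9 + 10·6 + 8·5 = 161 ≡ 7.
  S_1 = Σ v_i α_i r_i = 9·6·1 + 1·3·7 + 5·5·9 + 10·2·6 + 8·1·5 = 460 ≡ 9.
  α_i^2 mod 11 = [3, 9, 3, 4, 1].
  S_2 = Σ v_i α_i^2 r_i = 9·3·1 + 1·9·7 + 5·3·9 + 10·4·6 + 8·1·5 = 505 ≡ 10.
  S = (7, 9, 10) ≠ 0, so r is not a codeword (an error is present).
Step 3: locate the error. For a single error e at position i, S_ℓ = v_i·e·α_i^ℓ, so α_err = S_1/S_0.
  S_0^{−1} = 7^{−1} = 8 (mod 11), so α_err = 9·8 = 72 ≡ 6 = α_1. Error position i = 1.
  Consistency check: S_2/S_1 = 10·5 = 50 ≡ 6 = α_err ✓ (single-error assumption holds).
Step 4: error magnitude e = S_0/v_1 = S_0·∏_{j≠1}(α_1 − α_j) = 7·5 = 35 ≡ 2 (mod 11).
Step 5: correct position 1: c_1 = r_1 − e = 1 − 2 ≡ 10 (mod 11). Hence c = [10, 7, 9, 6, 5].
  Check: interpolating c through the α_i gives m(x) = 4 + 1·x (degree < 2) with m(α_i) = c_i for every i, so c is indeed a codeword.


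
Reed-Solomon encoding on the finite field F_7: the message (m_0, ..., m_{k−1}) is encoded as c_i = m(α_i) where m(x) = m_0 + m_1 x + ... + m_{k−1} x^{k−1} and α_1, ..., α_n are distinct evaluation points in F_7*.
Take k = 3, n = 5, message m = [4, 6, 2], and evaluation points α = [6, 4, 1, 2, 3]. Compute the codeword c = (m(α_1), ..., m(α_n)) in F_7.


c = [0, 4, 5, 3, 5]

Message polynomial: m(x) = 4 + 6·x + 2·x^2 (mod 7).
For each evaluation point α_i, compute m(α_i) mod 7:
  α_1 = 6: Horner steps 2 → 4 → 0, so m(6) = 0.
  α_2 = 4: Horner steps 2 → 0 → 4, so m(4) = 4.
  α_3 = 1: Horner steps 2 → 1 → 5, so m(1) = 5.
  α_4 = 2: Horner steps 2 → 3 → 3, so m(2) = 3.
  α_5 = 3: Horner steps 2 → 5 → 5, so m(3) = 5.
Codeword c = [0, 4, 5, 3, 5] ∈ F_7^5.


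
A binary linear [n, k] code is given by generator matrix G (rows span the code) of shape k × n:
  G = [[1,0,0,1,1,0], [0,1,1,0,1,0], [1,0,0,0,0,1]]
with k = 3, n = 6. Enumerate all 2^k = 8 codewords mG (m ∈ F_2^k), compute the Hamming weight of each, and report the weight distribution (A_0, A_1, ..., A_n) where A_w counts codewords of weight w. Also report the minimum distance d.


Weight distribution: A_0 = 1, A_2 = 1, A_3 = 3, A_4 = 2, A_5 = 1. Minimum distance d = 2.

Enumerate all 2^3 = 8 messages m ∈ F_2^3.
For each, compute codeword c = mG in F_2^6, then tally its weight.
  m = 000 → c = 000000, weight = 0.
  m = 100 → c = 100110, weight = 3.
  m = 010 → c = 011010, weight = 3.
  m = 110 → c = 111100, weight = 4.
  m = 001 → c = 100001, weight = 2.
  m = 101 → c = 000111, weight = 3.
  m = 011 → c = 111011, weight = 5.
  m = 111 → c = 011101, weight = 4.
Tally weights:
  weight 0: 1 codewords.
  weight 2: 1 codewords.
  weight 3: 3 codewords.
  weight 4: 2 codewords.
  weight 5: 1 codewords.
Minimum distance d = smallest w > 0 with A_w > 0 = 2.
Sanity: Σ A_w = 8 = 2^3 = 8 ✓.


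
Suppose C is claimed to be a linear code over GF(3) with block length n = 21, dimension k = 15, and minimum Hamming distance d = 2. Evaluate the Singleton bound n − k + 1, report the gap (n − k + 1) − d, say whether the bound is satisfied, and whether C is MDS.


Singleton RHS = n − k + 1 = 7, slack = 5, bound satisfied, not MDS.

Singleton bound: d ≤ n − k + 1.
Here n = 21, k = 15, so n − k + 1 = 7.
Given d = 2, check d ≤ 7: YES.
Slack = (n − k + 1) − d = 5.
The code is NOT MDS (slack = 5 > 0).
Description: the claimed parameters are [21, 15, 2]_3; such a code would be non-MDS.


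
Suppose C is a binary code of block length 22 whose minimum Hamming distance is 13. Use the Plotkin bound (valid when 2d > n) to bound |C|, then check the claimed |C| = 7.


Plotkin bound M ≤ 6; given |C| = 7 > bound (violated).

Check applicability: 2d = 26, n = 22.
2d − n = 4 > 0, so Plotkin applies.
Compute d/(2d−n) = 13/4 ≈ 3.2500.
⌊d/(2d−n)⌋ = 3.
Plotkin bound: M ≤ 2·3 = 6.
Given |C| = 7, check: VIOLATED.
This |C| is above the Plotkin bound, so no binary code with n = 22, d = 13 and 7 codewords exists.


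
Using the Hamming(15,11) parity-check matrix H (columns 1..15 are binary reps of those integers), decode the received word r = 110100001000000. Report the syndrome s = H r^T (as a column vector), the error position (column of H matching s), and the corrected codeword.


s = (1, 1, 1, 0)^T, error position = 14, corrected codeword c = 110100001000010

Compute s = H r^T mod 2 one row at a time:
  s_1 = 0 + 1 + 0 + 0 + 0 + 0 + 0 + 0 = 1 ≡ 1 (mod 2).
  s_2 = 1 + 0 + 0 + 0 + 0 + 0 + 0 + 0 = 1 ≡ 1 (mod 2).
  s_3 = 1 + 0 + 0 + 0 + 0 + 0 + 0 + 0 = 1 ≡ 1 (mod 2).
  s_4 = 1 + 0 + 0 + 0 + 1 + 0 + 0 + 0 = 2 ≡ 0 (mod 2).
s = (1, 1, 1, 0)^T — this equals column 14 of H (binary 1110), so error is at position 14.
Correct: flip bit 14 of r = 110100001000000 to get c = 110100001000010.


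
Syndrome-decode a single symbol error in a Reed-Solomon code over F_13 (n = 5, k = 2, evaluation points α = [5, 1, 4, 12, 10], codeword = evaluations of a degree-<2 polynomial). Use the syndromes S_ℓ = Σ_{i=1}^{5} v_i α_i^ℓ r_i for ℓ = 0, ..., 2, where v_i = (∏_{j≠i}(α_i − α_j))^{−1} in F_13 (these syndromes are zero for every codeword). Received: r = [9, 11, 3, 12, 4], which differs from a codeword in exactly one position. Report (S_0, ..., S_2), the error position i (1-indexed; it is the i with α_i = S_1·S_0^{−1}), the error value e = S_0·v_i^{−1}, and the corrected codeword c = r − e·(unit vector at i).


S = (5, 11, 6), error at position 5, error magnitude e = 4, c = [9, 11, 3, 12, 0].

Step 1: column multipliers v_i = (∏_{j≠i}(α_i − α_j))^{−1} mod 13.
  i = 1 (α = 5): (5−1)(5−4)(5−12)(5−10) = 4·1·(−7)·(−5) = 140 ≡ 10, so v_1 = 10^{−1} = 4 (mod 13).
  i = 2 (α = 1): (1−5)(1−4)(1−12)(1−10) = (−4)·(−3)·(−11)·(−9) = 1188 ≡ 5, so v_2 = 5^{−1} = 8 (mod 13).
  i = 3 (α = 4): (4−5)(4−1)(4−12)(4−10) = (−1)·3·(−8)·(−6) = −144 ≡ 12, so v_3 = 12^{−1} = 12 (mod 13).
  i = 4 (α = 12): (12−5)(12−1)(12−4)(12−10) = 7·11·8·2 = 1232 ≡ 10, so v_4 = 10^{−1} = 4 (mod 13).
  i = 5 (α = 10): (10−5)(10−1)(10−4)(10−12) = 5·9·6·(−2) = −540 ≡ 6, so v_5 = 6^{−1} = 11 (mod 13).
  v = [4, 8, 12, 4, 11].
Step 2: syndromes of r = [9, 11, 3, 12, 4] (all sums mod 13).
  S_0 = Σ v_i r_i = 4·9 + 8·11 + 12·3 + 4·12 + 11·4 = 252 ≡ 5.
  S_1 = Σ v_i α_i r_i = 4·5·9 + 8·1·11 + 12·4·3 + 4·12·12 + 11·10·4 = 1428 ≡ 11.
  α_i^2 mod 13 = [12, 1, 3, 1, 9].
  S_2 = Σ v_i α_i^2 r_i = 4·12·9 + 8·1·11 + 12·3·3 + 4·1·12 + 11·9·4 = 1072 ≡ 6.
  S = (5, 11, 6) ≠ 0, so r is not a codeword (an error is present).
Step 3: locate the error. For a single error e at position i, S_ℓ = v_i·e·α_i^ℓ, so α_err = S_1/S_0.
  S_0^{−1} = 5^{−1} = 8 (mod 13), so α_err = 11·8 = 88 ≡ 10 = α_5. Error position i = 5.
  Consistency check: S_2/S_1 = 6·6 = 36 ≡ 10 = α_err ✓ (single-error assumption holds).
Step 4: error magnitude e = S_0/v_5 = S_0·∏_{j≠5}(α_5 − α_j) = 5·6 = 30 ≡ 4 (mod 13).
Step 5: correct position 5: c_5 = r_5 − e = 4 − 4 ≡ 0 (mod 13). Hence c = [9, 11, 3, 12, 0].
  Check: interpolating c through the α_i gives m(x) = 5 + 6·x (degree < 2) with m(α_i) = c_i for every i, so c is indeed a codeword.


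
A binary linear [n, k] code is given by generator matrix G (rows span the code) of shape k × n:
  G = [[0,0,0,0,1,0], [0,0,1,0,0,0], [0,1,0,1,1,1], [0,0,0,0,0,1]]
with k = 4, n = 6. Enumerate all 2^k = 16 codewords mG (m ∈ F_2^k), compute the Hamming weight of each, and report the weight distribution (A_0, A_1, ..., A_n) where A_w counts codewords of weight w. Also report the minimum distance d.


Weight distribution: A_0 = 1, A_1 = 3, A_2 = 4, A_3 = 4, A_4 = 3, A_5 = 1. Minimum distance d = 1.

Enumerate all 2^4 = 16 messages m ∈ F_2^4.
For each, compute codeword c = mG in F_2^6, then tally its weight.
  m = 0000 → c = 000000, weight = 0.
  m = 1000 → c = 000010, weight = 1.
  m = 0100 → c = 001000, weight = 1.
  m = 1100 → c = 001010, weight = 2.
  m = 0010 → c = 010111, weight = 4.
  m = 1010 → c = 010101, weight = 3.
  m = 0110 → c = 011111, weight = 5.
  m = 1110 → c = 011101, weight = 4.
  m = 0001 → c = 000001, weight = 1.
  m = 1001 → c = 000011, weight = 2.
  m = 0101 → c = 001001, weight = 2.
  m = 1101 → c = 001011, weight = 3.
  m = 0011 → c = 010110, weight = 3.
  m = 1011 → c = 010100, weight = 2.
  m = 0111 → c = 011110, weight = 4.
  m = 1111 → c = 011100, weight = 3.
Tally weights:
  weight 0: 1 codewords.
  weight 1: 3 codewords.
  weight 2: 4 codewords.
  weight 3: 4 codewords.
  weight 4: 3 codewords.
  weight 5: 1 codewords.
Minimum distance d = smallest w > 0 with A_w > 0 = 1.
Sanity: Σ A_w = 16 = 2^4 = 16 ✓.


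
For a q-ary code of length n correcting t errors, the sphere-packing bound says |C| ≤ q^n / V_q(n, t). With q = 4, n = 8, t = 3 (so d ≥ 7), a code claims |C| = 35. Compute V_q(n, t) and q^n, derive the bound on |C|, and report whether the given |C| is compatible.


V_q(n, t) = 1789, q^n = 65536, Hamming bound = 36, |C| = 35 ≤ bound (satisfied).

Step 1: Compute V_q(n, t) = Σ_{j=0}^3 C(n, j) (q−1)^j.
  j = 0: C(8,0)·(3)^0 = 1·1 = 1.
  j = 1: C(8,1)·(3)^1 = 8·3 = 24.
  j = 2: C(8,2)·(3)^2 = 28·9 = 252.
  j = 3: C(8,3)·(3)^3 = 56·27 = 1512.
  V_q(n, t) = 1 + 24 + 252 + 1512 = 1789.
Step 2: q^n = 4^8 = 65536.
Step 3: Hamming bound ⌊q^n / V_q(n,t)⌋ = ⌊65536/1789⌋ = 36.
Step 4: Compare |C| = 35 to 36: satisfied.
The claimed |C| lies below the Hamming bound.
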